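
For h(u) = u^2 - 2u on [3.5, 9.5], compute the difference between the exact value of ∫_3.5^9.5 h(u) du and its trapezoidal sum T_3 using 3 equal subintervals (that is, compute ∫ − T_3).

Exact integral: ∫_3.5^9.5 h(u) du = 193.5.
T_3 = 197.5.
Error = 193.5 − 197.5 = -4.

-4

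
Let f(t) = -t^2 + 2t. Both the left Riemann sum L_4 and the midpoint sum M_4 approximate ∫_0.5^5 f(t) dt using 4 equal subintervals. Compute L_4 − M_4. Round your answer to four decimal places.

7.4355

L_4 = -8.96484375.
M_4 ≈ -16.400391.
L_4 − M_4 ≈ 7.4355.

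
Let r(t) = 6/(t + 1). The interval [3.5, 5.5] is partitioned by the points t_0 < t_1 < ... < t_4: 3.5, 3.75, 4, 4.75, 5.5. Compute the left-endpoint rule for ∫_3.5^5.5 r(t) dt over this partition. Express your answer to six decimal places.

2.331732

Subinterval widths: 0.25, 0.25, 0.75, 0.75.
Left endpoints: 3.5, 3.75, 4, 4.75.
r(3.5) = 4/3, r(3.75) = 24/19, r(4) = 1.2, r(4.75) = 24/23.
Sum = Σ Δt_i · r(t_i).
Sum ≈ 2.331732.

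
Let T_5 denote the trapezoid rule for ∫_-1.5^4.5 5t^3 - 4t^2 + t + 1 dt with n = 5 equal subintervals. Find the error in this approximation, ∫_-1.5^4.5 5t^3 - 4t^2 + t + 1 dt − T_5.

Exact integral: ∫_-1.5^4.5 f(t) dt = 395.25.
T_5 = 421.89.
Error = 395.25 − 421.89 = -26.64.

-26.64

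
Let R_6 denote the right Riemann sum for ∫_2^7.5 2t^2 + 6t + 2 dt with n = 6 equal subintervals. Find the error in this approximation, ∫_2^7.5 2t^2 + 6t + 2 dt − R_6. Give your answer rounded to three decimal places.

Exact integral: ∫_2^7.5 f(t) dt ≈ 443.66667.
R_6 ≈ 508.22801.
Error ≈ 443.66667 − 508.22801 ≈ -64.561.

-64.561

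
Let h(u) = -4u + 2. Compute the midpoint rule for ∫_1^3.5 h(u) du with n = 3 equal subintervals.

-17.5

Δu = (3.5 − 1)/3 = 5/6.
Midpoints: 17/12, 2.25, 37/12.
h(17/12) = -11/3, h(2.25) = -7, h(37/12) = -31/3.
Sum = Δu · [h(17/12) + h(2.25) + h(37/12)].
Sum = -17.5.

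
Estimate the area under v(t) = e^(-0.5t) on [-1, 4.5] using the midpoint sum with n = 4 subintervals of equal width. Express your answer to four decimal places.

Δt = (4.5 − (-1))/4 = 1.375.
Midpoints: -0.3125, 1.0625, 2.4375, 3.8125.
v(-0.3125) ≈ 1.1691, v(1.0625) ≈ 0.5879, v(2.4375) ≈ 0.2956, v(3.8125) ≈ 0.1486.
Sum = Δt · [v(-0.3125) + v(1.0625) + v(2.4375) + v(3.8125)].
Sum ≈ 3.0267.

3.0267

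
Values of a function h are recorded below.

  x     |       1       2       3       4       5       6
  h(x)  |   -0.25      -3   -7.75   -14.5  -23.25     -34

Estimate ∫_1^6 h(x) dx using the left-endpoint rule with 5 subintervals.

Δx = 1.
Sum = 1·[(-0.25) + (-3) + (-7.75) + (-14.5) + (-23.25)] = -48.75.

-48.75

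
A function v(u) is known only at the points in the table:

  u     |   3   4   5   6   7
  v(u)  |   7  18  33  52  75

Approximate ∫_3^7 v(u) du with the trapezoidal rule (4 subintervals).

Δu = 1.
T_4 = (1/2)·[7 + 2·18 + 2·33 + 2·52 + 75] = 144.

144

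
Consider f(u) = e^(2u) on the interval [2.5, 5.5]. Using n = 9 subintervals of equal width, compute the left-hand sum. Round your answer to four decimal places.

21006.5011

Δu = (5.5 − 2.5)/9 = 1/3.
Left endpoints: 2.5, 17/6, 19/6, 3.5, 23/6, 25/6, 4.5, 29/6, 31/6.
f(2.5) ≈ 148.4132, f(17/6) ≈ 289.0694, f(19/6) ≈ 563.0302, f(3.5) ≈ 1096.6332, f(23/6) ≈ 2135.9497, f(25/6) ≈ 4160.2620, f(4.5) ≈ 8103.0839, f(29/6) ≈ 15782.6524, f(31/6) ≈ 30740.4093.
Sum = Δu · [f(2.5) + f(17/6) + f(19/6) + ...].
Sum ≈ 21006.5011.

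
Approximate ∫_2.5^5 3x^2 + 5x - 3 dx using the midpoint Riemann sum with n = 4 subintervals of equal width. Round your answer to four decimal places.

Δx = (5 − 2.5)/4 = 0.625.
Midpoints: 2.8125, 3.4375, 4.0625, 4.6875.
f(2.8125) = 34.79296875, f(3.4375) = 49.63671875, f(4.0625) = 66.82421875, f(4.6875) = 86.35546875.
Sum = Δx · [f(2.8125) + f(3.4375) + f(4.0625) + f(4.6875)].
Sum ≈ 148.5059.

148.5059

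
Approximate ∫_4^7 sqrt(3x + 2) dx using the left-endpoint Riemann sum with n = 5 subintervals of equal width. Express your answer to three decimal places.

12.552

Δx = (7 − 4)/5 = 0.6.
Left endpoints: 4, 4.6, 5.2, 5.8, 6.4.
f(4) ≈ 3.742, f(4.6) ≈ 3.975, f(5.2) ≈ 4.195, f(5.8) ≈ 4.405, f(6.4) ≈ 4.604.
Sum = Δx · [f(4) + f(4.6) + f(5.2) + f(5.8) + f(6.4)].
Sum ≈ 12.552.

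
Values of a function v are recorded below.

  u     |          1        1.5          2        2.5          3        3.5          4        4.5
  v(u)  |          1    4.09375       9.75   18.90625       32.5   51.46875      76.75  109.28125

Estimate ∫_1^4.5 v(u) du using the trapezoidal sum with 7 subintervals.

Δu = 0.5.
T_7 = (0.5/2)·[1 + 2·4.09375 + 2·9.75 + 2·18.90625 + 2·32.5 + 2·51.46875 + 2·76.75 + 109.28125] = 124.3046875.

124.3046875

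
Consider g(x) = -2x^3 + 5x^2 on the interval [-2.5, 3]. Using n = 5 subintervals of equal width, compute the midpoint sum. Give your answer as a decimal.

Δx = (3 − (-2.5))/5 = 1.1.
Midpoints: -1.95, -0.85, 0.25, 1.35, 2.45.
g(-1.95) = 33.84225, g(-0.85) = 4.84075, g(0.25) = 0.28125, g(1.35) = 4.19175, g(2.45) = 0.60025.
Sum = Δx · [g(-1.95) + g(-0.85) + g(0.25) + g(1.35) + g(2.45)].
Sum = 48.131875.

48.131875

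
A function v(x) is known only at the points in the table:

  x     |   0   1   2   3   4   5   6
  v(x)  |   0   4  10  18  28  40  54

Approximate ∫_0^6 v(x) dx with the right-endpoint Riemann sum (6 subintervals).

Δx = 1.
Sum = 1·[4 + 10 + 18 + 28 + 40 + 54] = 154.

154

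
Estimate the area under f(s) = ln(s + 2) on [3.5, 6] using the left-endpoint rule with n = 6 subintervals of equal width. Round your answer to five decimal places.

4.68054

Δs = (6 − 3.5)/6 = 5/12.
Left endpoints: 3.5, 47/12, 13/3, 4.75, 31/6, 67/12.
f(3.5) ≈ 1.70475, f(47/12) ≈ 1.77777, f(13/3) ≈ 1.84583, f(4.75) ≈ 1.90954, f(31/6) ≈ 1.96944, f(67/12) ≈ 2.02595.
Sum = Δs · [f(3.5) + f(47/12) + f(13/3) + ...].
Sum ≈ 4.68054.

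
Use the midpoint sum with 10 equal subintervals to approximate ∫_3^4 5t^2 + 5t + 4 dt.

Δt = (4 − 3)/10 = 0.1.
Midpoints: 3.05, 3.15, 3.25, 3.35, 3.45, 3.55, 3.65, 3.75, 3.85, 3.95.
f(3.05) = 65.7625, f(3.15) = 69.3625, f(3.25) = 73.0625, f(3.35) = 76.8625, f(3.45) = 80.7625, f(3.55) = 84.7625, f(3.65) = 88.8625, f(3.75) = 93.0625, f(3.85) = 97.3625, f(3.95) = 101.7625.
Sum = Δt · [f(3.05) + f(3.15) + f(3.25) + ...].
Sum = 83.1625.

83.1625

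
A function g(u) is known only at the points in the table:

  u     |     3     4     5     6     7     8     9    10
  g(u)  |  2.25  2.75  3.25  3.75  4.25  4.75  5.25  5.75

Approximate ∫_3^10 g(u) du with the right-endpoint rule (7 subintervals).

29.75

Δu = 1.
Sum = 1·[2.75 + 3.25 + 3.75 + 4.25 + 4.75 + 5.25 + 5.75] = 29.75.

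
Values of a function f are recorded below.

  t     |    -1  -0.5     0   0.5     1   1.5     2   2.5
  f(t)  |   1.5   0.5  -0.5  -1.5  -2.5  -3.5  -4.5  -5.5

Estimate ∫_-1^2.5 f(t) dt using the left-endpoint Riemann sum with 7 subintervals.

Δt = 0.5.
Sum = 0.5·[1.5 + 0.5 + (-0.5) + (-1.5) + (-2.5) + (-3.5) + (-4.5)] = -5.25.

-5.25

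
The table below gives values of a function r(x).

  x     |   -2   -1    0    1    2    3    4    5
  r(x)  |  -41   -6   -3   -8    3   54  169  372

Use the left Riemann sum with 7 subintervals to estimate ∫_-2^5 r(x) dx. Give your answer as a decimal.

168

Δx = 1.
Sum = 1·[(-41) + (-6) + (-3) + (-8) + 3 + 54 + 169] = 168.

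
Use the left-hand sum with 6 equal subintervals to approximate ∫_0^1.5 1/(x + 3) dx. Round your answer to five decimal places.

Δx = (1.5 − 0)/6 = 0.25.
Left endpoints: 0, 0.25, 0.5, 0.75, 1, 1.25.
f(0) = 1/3, f(0.25) = 4/13, f(0.5) = 2/7, f(0.75) = 4/15, f(1) = 0.25, f(1.25) = 4/17.
Sum = Δx · [f(0) + f(0.25) + f(0.5) + ...].
Sum ≈ 0.41968.

0.41968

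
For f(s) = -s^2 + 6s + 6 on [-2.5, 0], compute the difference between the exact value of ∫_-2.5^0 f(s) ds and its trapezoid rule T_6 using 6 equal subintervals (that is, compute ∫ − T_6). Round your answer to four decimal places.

0.0723

Exact integral: ∫_-2.5^0 f(s) ds ≈ -8.958333.
T_6 ≈ -9.030671.
Error ≈ -8.958333 − (-9.030671) ≈ 0.0723.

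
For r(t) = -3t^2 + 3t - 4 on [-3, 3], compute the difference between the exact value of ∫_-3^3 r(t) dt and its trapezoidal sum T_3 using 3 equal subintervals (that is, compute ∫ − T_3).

Exact integral: ∫_-3^3 r(t) dt = -78.
T_3 = -90.
Error = -78 − (-90) = 12.

12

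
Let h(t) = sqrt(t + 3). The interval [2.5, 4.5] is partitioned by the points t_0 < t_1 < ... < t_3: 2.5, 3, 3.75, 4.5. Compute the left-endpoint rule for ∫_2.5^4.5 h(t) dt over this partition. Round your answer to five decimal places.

4.95828

Subinterval widths: 0.5, 0.75, 0.75.
Left endpoints: 2.5, 3, 3.75.
h(2.5) ≈ 2.34521, h(3) ≈ 2.44949, h(3.75) ≈ 2.59808.
Sum = Σ Δt_i · h(t_i).
Sum ≈ 4.95828.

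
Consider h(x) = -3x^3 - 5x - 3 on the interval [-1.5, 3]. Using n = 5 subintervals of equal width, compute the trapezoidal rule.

-91.42875

Δx = (3 − (-1.5))/5 = 0.9.
h(-1.5) = 14.625, h(-0.6) = 0.648, h(0.3) = -4.581, h(1.2) = -14.184, h(2.1) = -41.283, h(3) = -99.
T_5 = (Δx/2)·[h(x_0) + 2h(x_1) + ... + 2h(x_{4}) + h(x_5)].
Sum = -91.42875.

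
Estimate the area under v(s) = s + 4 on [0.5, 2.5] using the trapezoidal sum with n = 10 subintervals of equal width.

11

Δs = (2.5 − 0.5)/10 = 0.2.
v(0.5) = 4.5, v(0.7) = 4.7, v(0.9) = 4.9, v(1.1) = 5.1, v(1.3) = 5.3, v(1.5) = 5.5, v(1.7) = 5.7, v(1.9) = 5.9, v(2.1) = 6.1, v(2.3) = 6.3, v(2.5) = 6.5.
T_10 = (Δs/2)·[v(s_0) + 2v(s_1) + ... + 2v(s_{9}) + v(s_10)].
Sum = 11.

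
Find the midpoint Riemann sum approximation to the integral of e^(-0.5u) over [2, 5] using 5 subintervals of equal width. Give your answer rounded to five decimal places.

0.56945

Δu = (5 − 2)/5 = 0.6.
Midpoints: 2.3, 2.9, 3.5, 4.1, 4.7.
f(2.3) ≈ 0.31664, f(2.9) ≈ 0.23457, f(3.5) ≈ 0.17377, f(4.1) ≈ 0.12873, f(4.7) ≈ 0.09537.
Sum = Δu · [f(2.3) + f(2.9) + f(3.5) + f(4.1) + f(4.7)].
Sum ≈ 0.56945.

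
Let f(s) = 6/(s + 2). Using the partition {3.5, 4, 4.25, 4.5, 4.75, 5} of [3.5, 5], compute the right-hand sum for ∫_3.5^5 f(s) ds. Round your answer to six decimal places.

1.407277

Subinterval widths: 0.5, 0.25, 0.25, 0.25, 0.25.
Right endpoints: 4, 4.25, 4.5, 4.75, 5.
f(4) = 1, f(4.25) = 0.96, f(4.5) = 12/13, f(4.75) = 8/9, f(5) = 6/7.
Sum = Σ Δs_i · f(s_i).
Sum ≈ 1.407277.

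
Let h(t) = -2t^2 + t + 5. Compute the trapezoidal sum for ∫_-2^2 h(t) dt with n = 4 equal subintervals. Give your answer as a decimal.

Δt = (2 − (-2))/4 = 1.
h(-2) = -5, h(-1) = 2, h(0) = 5, h(1) = 4, h(2) = -1.
T_4 = (Δt/2)·[h(t_0) + 2h(t_1) + 2h(t_2) + 2h(t_3) + h(t_4)].
Sum = 8.

8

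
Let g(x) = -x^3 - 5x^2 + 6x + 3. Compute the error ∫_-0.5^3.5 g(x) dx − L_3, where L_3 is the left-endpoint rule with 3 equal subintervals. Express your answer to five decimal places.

Exact integral: ∫_-0.5^3.5 g(x) dx ≈ -61.1666667.
L_3 ≈ -19.7592593.
Error ≈ -61.1666667 − (-19.7592593) ≈ -41.40741.

-41.40741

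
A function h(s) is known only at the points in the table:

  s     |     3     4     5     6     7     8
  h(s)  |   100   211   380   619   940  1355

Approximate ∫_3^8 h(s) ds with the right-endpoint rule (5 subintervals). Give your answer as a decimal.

Δs = 1.
Sum = 1·[211 + 380 + 619 + 940 + 1355] = 3505.

3505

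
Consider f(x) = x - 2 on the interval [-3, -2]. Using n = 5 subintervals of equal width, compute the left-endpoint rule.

Δx = (-2 − (-3))/5 = 0.2.
Left endpoints: -3, -2.8, -2.6, -2.4, -2.2.
f(-3) = -5, f(-2.8) = -4.8, f(-2.6) = -4.6, f(-2.4) = -4.4, f(-2.2) = -4.2.
Sum = Δx · [f(-3) + f(-2.8) + f(-2.6) + f(-2.4) + f(-2.2)].
Sum = -4.6.

-4.6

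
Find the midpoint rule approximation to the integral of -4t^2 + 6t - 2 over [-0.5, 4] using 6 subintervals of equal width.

Δt = (4 − (-0.5))/6 = 0.75.
Midpoints: -0.125, 0.625, 1.375, 2.125, 2.875, 3.625.
f(-0.125) = -2.8125, f(0.625) = 0.1875, f(1.375) = -1.3125, f(2.125) = -7.3125, f(2.875) = -17.8125, f(3.625) = -32.8125.
Sum = Δt · [f(-0.125) + f(0.625) + f(1.375) + ...].
Sum = -46.40625.

-46.40625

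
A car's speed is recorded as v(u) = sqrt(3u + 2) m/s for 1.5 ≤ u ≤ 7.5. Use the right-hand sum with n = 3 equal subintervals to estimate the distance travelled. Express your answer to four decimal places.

25.5729

Δu = (7.5 − 1.5)/3 = 2.
Right endpoints: 3.5, 5.5, 7.5.
v(3.5) ≈ 3.5355, v(5.5) ≈ 4.3012, v(7.5) ≈ 4.9497.
Sum = Δu · [v(3.5) + v(5.5) + v(7.5)].
Sum ≈ 25.5729.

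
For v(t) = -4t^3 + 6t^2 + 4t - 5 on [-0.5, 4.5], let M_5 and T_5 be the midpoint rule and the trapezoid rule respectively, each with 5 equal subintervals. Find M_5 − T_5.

M_5 = -205.
T_5 = -227.5.
M_5 − T_5 = 22.5.

22.5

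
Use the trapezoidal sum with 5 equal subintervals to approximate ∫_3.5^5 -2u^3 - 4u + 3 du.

-259.0425

Δu = (5 − 3.5)/5 = 0.3.
f(3.5) = -96.75, f(3.8) = -121.944, f(4.1) = -151.242, f(4.4) = -184.968, f(4.7) = -223.446, f(5) = -267.
T_5 = (Δu/2)·[f(u_0) + 2f(u_1) + ... + 2f(u_{4}) + f(u_5)].
Sum = -259.0425.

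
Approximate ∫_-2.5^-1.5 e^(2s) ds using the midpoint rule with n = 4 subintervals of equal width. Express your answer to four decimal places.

Δs = (-1.5 − (-2.5))/4 = 0.25.
Midpoints: -2.375, -2.125, -1.875, -1.625.
f(-2.375) ≈ 0.0087, f(-2.125) ≈ 0.0143, f(-1.875) ≈ 0.0235, f(-1.625) ≈ 0.0388.
Sum = Δs · [f(-2.375) + f(-2.125) + f(-1.875) + f(-1.625)].
Sum ≈ 0.0213.

0.0213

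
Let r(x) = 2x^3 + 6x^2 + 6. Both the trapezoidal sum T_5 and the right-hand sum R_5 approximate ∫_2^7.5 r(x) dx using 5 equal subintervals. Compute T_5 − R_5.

T_5 = 2473.0475.
R_5 = 3100.735.
T_5 − R_5 = -627.6875.

-627.6875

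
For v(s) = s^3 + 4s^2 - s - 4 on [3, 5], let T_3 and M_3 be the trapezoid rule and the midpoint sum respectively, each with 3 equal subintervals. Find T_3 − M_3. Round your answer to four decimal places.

T_3 ≈ 253.037037.
M_3 ≈ 249.481481.
T_3 − M_3 ≈ 3.5556.

3.5556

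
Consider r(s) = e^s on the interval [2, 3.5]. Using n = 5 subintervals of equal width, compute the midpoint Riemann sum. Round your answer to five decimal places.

Δs = (3.5 − 2)/5 = 0.3.
Midpoints: 2.15, 2.45, 2.75, 3.05, 3.35.
r(2.15) ≈ 8.58486, r(2.45) ≈ 11.58835, r(2.75) ≈ 15.64263, r(3.05) ≈ 21.11534, r(3.35) ≈ 28.50273.
Sum = Δs · [r(2.15) + r(2.45) + r(2.75) + r(3.05) + r(3.35)].
Sum ≈ 25.63017.

25.63017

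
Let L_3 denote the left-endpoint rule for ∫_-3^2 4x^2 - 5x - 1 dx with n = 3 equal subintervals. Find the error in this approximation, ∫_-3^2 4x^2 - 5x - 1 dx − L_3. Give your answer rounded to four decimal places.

Exact integral: ∫_-3^2 f(x) dx ≈ 54.166667.
L_3 ≈ 100.925926.
Error ≈ 54.166667 − 100.925926 ≈ -46.7593.

-46.7593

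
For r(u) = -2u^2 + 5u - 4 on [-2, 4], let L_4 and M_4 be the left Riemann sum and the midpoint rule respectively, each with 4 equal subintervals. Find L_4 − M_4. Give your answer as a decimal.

-11.25

L_4 = -51.
M_4 = -39.75.
L_4 − M_4 = -11.25.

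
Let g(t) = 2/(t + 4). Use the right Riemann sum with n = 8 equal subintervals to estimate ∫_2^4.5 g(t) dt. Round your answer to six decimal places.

0.681522

Δt = (4.5 − 2)/8 = 0.3125.
Right endpoints: 2.3125, 2.625, 2.9375, 3.25, 3.5625, 3.875, 4.1875, 4.5.
g(2.3125) = 32/101, g(2.625) = 16/53, g(2.9375) = 32/111, g(3.25) = 8/29, g(3.5625) = 32/121, g(3.875) = 16/63, g(4.1875) = 32/131, g(4.5) = 4/17.
Sum = Δt · [g(2.3125) + g(2.625) + g(2.9375) + ...].
Sum ≈ 0.681522.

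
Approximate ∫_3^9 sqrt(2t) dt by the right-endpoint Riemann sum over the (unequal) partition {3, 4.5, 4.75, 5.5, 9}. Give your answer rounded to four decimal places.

Subinterval widths: 1.5, 0.25, 0.75, 3.5.
Right endpoints: 4.5, 4.75, 5.5, 9.
f(4.5) ≈ 3.0000, f(4.75) ≈ 3.0822, f(5.5) ≈ 3.3166, f(9) ≈ 4.2426.
Sum = Σ Δt_i · f(t_i).
Sum ≈ 22.6073.

22.6073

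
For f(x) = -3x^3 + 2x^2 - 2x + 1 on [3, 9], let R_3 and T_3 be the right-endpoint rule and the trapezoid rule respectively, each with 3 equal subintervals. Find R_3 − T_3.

-1974

R_3 = -6640.
T_3 = -4666.
R_3 − T_3 = -1974.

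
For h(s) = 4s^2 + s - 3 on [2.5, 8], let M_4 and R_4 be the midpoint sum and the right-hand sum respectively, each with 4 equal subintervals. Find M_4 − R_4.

-172.9921875

M_4 = 670.7421875.
R_4 = 843.734375.
M_4 − R_4 = -172.9921875.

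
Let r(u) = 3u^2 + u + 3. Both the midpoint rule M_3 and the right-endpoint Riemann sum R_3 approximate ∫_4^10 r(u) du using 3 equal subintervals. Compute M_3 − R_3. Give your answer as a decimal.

-276

M_3 = 990.
R_3 = 1266.
M_3 − R_3 = -276.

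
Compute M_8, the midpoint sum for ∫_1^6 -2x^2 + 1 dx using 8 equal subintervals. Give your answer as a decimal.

-138.0078125

Δx = (6 − 1)/8 = 0.625.
Midpoints: 1.3125, 1.9375, 2.5625, 3.1875, 3.8125, 4.4375, 5.0625, 5.6875.
f(1.3125) = -2.4453125, f(1.9375) = -6.5078125, f(2.5625) = -12.1328125, f(3.1875) = -19.3203125, f(3.8125) = -28.0703125, f(4.4375) = -38.3828125, f(5.0625) = -50.2578125, f(5.6875) = -63.6953125.
Sum = Δx · [f(1.3125) + f(1.9375) + f(2.5625) + ...].
Sum = -138.0078125.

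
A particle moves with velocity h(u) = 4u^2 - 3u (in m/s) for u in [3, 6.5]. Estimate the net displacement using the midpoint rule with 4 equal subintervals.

Δu = (6.5 − 3)/4 = 0.875.
Midpoints: 3.4375, 4.3125, 5.1875, 6.0625.
h(3.4375) = 36.953125, h(4.3125) = 61.453125, h(5.1875) = 92.078125, h(6.0625) = 128.828125.
Sum = Δu · [h(3.4375) + h(4.3125) + h(5.1875) + h(6.0625)].
Sum = 279.3984375.

279.3984375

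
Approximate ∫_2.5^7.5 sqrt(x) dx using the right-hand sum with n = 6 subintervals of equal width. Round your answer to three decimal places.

Δx = (7.5 − 2.5)/6 = 5/6.
Right endpoints: 10/3, 25/6, 5, 35/6, 20/3, 7.5.
f(10/3) ≈ 1.826, f(25/6) ≈ 2.041, f(5) ≈ 2.236, f(35/6) ≈ 2.415, f(20/3) ≈ 2.582, f(7.5) ≈ 2.739.
Sum = Δx · [f(10/3) + f(25/6) + f(5) + ...].
Sum ≈ 11.532.

11.532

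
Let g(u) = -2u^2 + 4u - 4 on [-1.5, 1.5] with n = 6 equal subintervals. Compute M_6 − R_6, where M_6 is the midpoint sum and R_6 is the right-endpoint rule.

-2.625

M_6 = -16.375.
R_6 = -13.75.
M_6 − R_6 = -2.625.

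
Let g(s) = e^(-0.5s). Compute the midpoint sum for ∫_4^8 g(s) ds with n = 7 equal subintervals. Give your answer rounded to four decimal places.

0.2332

Δs = (8 − 4)/7 = 4/7.
Midpoints: 30/7, 34/7, 38/7, 6, 46/7, 50/7, 54/7.
g(30/7) ≈ 0.1173, g(34/7) ≈ 0.0882, g(38/7) ≈ 0.0663, g(6) ≈ 0.0498, g(46/7) ≈ 0.0374, g(50/7) ≈ 0.0281, g(54/7) ≈ 0.0211.
Sum = Δs · [g(30/7) + g(34/7) + g(38/7) + ...].
Sum ≈ 0.2332.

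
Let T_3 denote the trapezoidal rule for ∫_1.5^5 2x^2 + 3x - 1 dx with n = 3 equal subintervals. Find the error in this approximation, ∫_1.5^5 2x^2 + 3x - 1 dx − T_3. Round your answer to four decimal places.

-1.5880

Exact integral: ∫_1.5^5 f(x) dx ≈ 111.708333.
T_3 ≈ 113.296296.
Error ≈ 111.708333 − 113.296296 ≈ -1.5880.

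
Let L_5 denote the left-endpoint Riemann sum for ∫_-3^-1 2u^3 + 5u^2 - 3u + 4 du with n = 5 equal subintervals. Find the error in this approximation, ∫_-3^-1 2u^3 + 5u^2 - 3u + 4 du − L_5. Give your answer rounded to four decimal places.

Exact integral: ∫_-3^-1 f(u) du ≈ 23.333333.
L_5 = 21.76.
Error ≈ 23.333333 − 21.76 ≈ 1.5733.

1.5733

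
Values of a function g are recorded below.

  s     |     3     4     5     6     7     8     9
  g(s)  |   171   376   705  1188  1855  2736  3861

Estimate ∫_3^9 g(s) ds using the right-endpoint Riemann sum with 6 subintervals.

10721

Δs = 1.
Sum = 1·[376 + 705 + 1188 + 1855 + 2736 + 3861] = 10721.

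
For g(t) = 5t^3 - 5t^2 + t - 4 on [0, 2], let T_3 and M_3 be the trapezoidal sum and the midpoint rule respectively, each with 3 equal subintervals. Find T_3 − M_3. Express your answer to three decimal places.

2.222

T_3 ≈ 2.14815.
M_3 ≈ -0.07407.
T_3 − M_3 ≈ 2.222.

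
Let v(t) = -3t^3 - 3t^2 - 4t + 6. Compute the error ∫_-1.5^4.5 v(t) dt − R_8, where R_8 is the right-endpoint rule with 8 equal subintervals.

144.84375

Exact integral: ∫_-1.5^4.5 v(t) dt = -398.25.
R_8 = -543.09375.
Error = -398.25 − (-543.09375) = 144.84375.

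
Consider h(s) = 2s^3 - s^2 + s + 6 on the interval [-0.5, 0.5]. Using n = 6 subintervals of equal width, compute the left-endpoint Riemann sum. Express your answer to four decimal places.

Δs = (0.5 − (-0.5))/6 = 1/6.
Left endpoints: -0.5, -1/3, -1/6, 0, 1/6, 1/3.
h(-0.5) = 5, h(-1/3) = 148/27, h(-1/6) = 313/54, h(0) = 6, h(1/6) = 166/27, h(1/3) = 170/27.
Sum = Δs · [h(-0.5) + h(-1/3) + h(-1/6) + ...].
Sum ≈ 5.7870.

5.7870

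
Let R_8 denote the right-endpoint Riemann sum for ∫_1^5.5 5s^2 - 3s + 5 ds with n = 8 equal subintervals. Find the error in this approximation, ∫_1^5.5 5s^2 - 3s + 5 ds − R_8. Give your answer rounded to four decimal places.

-38.5225

Exact integral: ∫_1^5.5 f(s) ds = 254.25.
R_8 ≈ 292.772461.
Error ≈ 254.25 − 292.772461 ≈ -38.5225.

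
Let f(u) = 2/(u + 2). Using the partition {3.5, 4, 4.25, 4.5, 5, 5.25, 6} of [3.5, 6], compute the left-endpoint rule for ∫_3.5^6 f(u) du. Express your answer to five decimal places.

0.77732

Subinterval widths: 0.5, 0.25, 0.25, 0.5, 0.25, 0.75.
Left endpoints: 3.5, 4, 4.25, 4.5, 5, 5.25.
f(3.5) = 4/11, f(4) = 1/3, f(4.25) = 0.32, f(4.5) = 4/13, f(5) = 2/7, f(5.25) = 8/29.
Sum = Σ Δu_i · f(u_i).
Sum ≈ 0.77732.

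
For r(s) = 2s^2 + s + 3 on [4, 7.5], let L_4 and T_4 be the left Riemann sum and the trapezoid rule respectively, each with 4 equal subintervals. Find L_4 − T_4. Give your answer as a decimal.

-36.75

L_4 = 233.3515625.
T_4 = 270.1015625.
L_4 − T_4 = -36.75.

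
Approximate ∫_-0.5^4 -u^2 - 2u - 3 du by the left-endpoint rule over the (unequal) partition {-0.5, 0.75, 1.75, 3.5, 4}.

Subinterval widths: 1.25, 1, 1.75, 0.5.
Left endpoints: -0.5, 0.75, 1.75, 3.5.
f(-0.5) = -2.25, f(0.75) = -5.0625, f(1.75) = -9.5625, f(3.5) = -22.25.
Sum = Σ Δu_i · f(u_i).
Sum = -35.734375.

-35.734375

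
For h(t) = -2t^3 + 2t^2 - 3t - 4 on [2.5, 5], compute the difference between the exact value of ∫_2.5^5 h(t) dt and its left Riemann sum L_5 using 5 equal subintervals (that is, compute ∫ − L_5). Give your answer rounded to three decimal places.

Exact integral: ∫_2.5^5 h(t) dt ≈ -258.17708.
L_5 = -213.125.
Error ≈ -258.17708 − (-213.125) ≈ -45.052.

-45.052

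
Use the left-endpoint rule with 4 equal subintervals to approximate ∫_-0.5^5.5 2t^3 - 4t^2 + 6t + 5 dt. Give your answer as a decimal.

Δt = (5.5 − (-0.5))/4 = 1.5.
Left endpoints: -0.5, 1, 2.5, 4.
f(-0.5) = 0.75, f(1) = 9, f(2.5) = 26.25, f(4) = 93.
Sum = Δt · [f(-0.5) + f(1) + f(2.5) + f(4)].
Sum = 193.5.

193.5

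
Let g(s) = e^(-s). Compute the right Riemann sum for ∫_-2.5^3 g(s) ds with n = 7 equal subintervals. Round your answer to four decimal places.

Δs = (3 − (-2.5))/7 = 11/14.
Right endpoints: -12/7, -13/14, -1/7, 9/14, 10/7, 31/14, 3.
g(-12/7) ≈ 5.5527, g(-13/14) ≈ 2.5309, g(-1/7) ≈ 1.1536, g(9/14) ≈ 0.5258, g(10/7) ≈ 0.2397, g(31/14) ≈ 0.1092, g(3) ≈ 0.0498.
Sum = Δs · [g(-12/7) + g(-13/14) + g(-1/7) + ...].
Sum ≈ 7.9841.

7.9841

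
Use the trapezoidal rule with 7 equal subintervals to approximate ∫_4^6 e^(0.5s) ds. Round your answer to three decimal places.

Δs = (6 − 4)/7 = 2/7.
f(4) ≈ 7.389, f(30/7) ≈ 8.524, f(32/7) ≈ 9.833, f(34/7) ≈ 11.343, f(36/7) ≈ 13.085, f(38/7) ≈ 15.094, f(40/7) ≈ 17.412, f(6) ≈ 20.086.
T_7 = (Δs/2)·[f(s_0) + 2f(s_1) + ... + 2f(s_{6}) + f(s_7)].
Sum ≈ 25.436.

25.436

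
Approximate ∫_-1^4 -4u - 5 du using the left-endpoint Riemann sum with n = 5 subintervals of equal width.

-45

Δu = (4 − (-1))/5 = 1.
Left endpoints: -1, 0, 1, 2, 3.
f(-1) = -1, f(0) = -5, f(1) = -9, f(2) = -13, f(3) = -17.
Sum = Δu · [f(-1) + f(0) + f(1) + f(2) + f(3)].
Sum = -45.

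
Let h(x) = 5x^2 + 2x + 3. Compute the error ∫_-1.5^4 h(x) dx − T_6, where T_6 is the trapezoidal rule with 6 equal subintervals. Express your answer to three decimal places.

Exact integral: ∫_-1.5^4 h(x) dx ≈ 142.54167.
T_6 ≈ 146.39294.
Error ≈ 142.54167 − 146.39294 ≈ -3.851.

-3.851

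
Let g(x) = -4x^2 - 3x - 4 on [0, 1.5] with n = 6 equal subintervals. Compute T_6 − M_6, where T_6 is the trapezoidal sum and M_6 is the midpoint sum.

-0.09375

T_6 = -13.9375.
M_6 = -13.84375.
T_6 − M_6 = -0.09375.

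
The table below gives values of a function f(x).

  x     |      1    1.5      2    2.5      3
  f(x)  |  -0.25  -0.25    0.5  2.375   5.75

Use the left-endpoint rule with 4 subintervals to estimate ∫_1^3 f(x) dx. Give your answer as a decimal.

1.1875

Δx = 0.5.
Sum = 0.5·[(-0.25) + (-0.25) + 0.5 + 2.375] = 1.1875.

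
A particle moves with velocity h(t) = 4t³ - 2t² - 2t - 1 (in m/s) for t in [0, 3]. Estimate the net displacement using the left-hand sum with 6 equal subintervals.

Δt = (3 − 0)/6 = 0.5.
Left endpoints: 0, 0.5, 1, 1.5, 2, 2.5.
h(0) = -1, h(0.5) = -2, h(1) = -1, h(1.5) = 5, h(2) = 19, h(2.5) = 44.
Sum = Δt · [h(0) + h(0.5) + h(1) + ...].
Sum = 32.

32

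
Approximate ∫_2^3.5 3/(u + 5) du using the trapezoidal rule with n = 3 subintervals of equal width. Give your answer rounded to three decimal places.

Δu = (3.5 − 2)/3 = 0.5.
f(2) = 3/7, f(2.5) = 0.4, f(3) = 0.375, f(3.5) = 6/17.
T_3 = (Δu/2)·[f(u_0) + 2f(u_1) + 2f(u_2) + f(u_3)].
Sum ≈ 0.583.

0.583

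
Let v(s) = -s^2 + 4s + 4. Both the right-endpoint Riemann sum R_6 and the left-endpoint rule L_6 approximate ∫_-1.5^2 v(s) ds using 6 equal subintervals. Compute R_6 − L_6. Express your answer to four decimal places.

7.1458

R_6 ≈ 17.082755.
L_6 ≈ 9.936921.
R_6 − L_6 ≈ 7.1458.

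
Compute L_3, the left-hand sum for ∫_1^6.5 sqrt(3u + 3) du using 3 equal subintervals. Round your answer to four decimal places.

Δu = (6.5 − 1)/3 = 11/6.
Left endpoints: 1, 17/6, 14/3.
f(1) ≈ 2.4495, f(17/6) ≈ 3.3912, f(14/3) ≈ 4.1231.
Sum = Δu · [f(1) + f(17/6) + f(14/3)].
Sum ≈ 18.2669.

18.2669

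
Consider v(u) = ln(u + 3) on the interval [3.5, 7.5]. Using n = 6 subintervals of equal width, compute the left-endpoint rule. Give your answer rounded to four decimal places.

8.3607

Δu = (7.5 − 3.5)/6 = 2/3.
Left endpoints: 3.5, 25/6, 29/6, 5.5, 37/6, 41/6.
v(3.5) ≈ 1.8718, v(25/6) ≈ 1.9694, v(29/6) ≈ 2.0584, v(5.5) ≈ 2.1401, v(37/6) ≈ 2.2156, v(41/6) ≈ 2.2858.
Sum = Δu · [v(3.5) + v(25/6) + v(29/6) + ...].
Sum ≈ 8.3607.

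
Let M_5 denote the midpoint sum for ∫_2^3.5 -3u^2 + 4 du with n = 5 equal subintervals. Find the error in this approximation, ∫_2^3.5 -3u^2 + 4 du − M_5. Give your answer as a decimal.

Exact integral: ∫_2^3.5 f(u) du = -28.875.
M_5 = -28.84125.
Error = -28.875 − (-28.84125) = -0.03375.

-0.03375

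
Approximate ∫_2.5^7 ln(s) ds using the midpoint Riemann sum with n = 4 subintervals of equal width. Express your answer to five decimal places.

Δs = (7 − 2.5)/4 = 1.125.
Midpoints: 3.0625, 4.1875, 5.3125, 6.4375.
f(3.0625) ≈ 1.11923, f(4.1875) ≈ 1.43210, f(5.3125) ≈ 1.67006, f(6.4375) ≈ 1.86214.
Sum = Δs · [f(3.0625) + f(4.1875) + f(5.3125) + f(6.4375)].
Sum ≈ 6.84398.

6.84398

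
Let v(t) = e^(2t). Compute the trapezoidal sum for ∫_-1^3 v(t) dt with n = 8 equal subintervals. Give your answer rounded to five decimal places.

218.17706

Δt = (3 − (-1))/8 = 0.5.
v(-1) ≈ 0.13534, v(-0.5) ≈ 0.36788, v(0) ≈ 1.00000, v(0.5) ≈ 2.71828, v(1) ≈ 7.38906, v(1.5) ≈ 20.08554, v(2) ≈ 54.59815, v(2.5) ≈ 148.41316, v(3) ≈ 403.42879.
T_8 = (Δt/2)·[v(t_0) + 2v(t_1) + ... + 2v(t_{7}) + v(t_8)].
Sum ≈ 218.17706.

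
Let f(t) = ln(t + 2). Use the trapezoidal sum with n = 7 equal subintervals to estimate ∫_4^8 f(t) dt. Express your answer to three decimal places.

Δt = (8 − 4)/7 = 4/7.
f(4) ≈ 1.792, f(32/7) ≈ 1.883, f(36/7) ≈ 1.966, f(40/7) ≈ 2.043, f(44/7) ≈ 2.115, f(48/7) ≈ 2.181, f(52/7) ≈ 2.244, f(8) ≈ 2.303.
T_7 = (Δt/2)·[f(t_0) + 2f(t_1) + ... + 2f(t_{6}) + f(t_7)].
Sum ≈ 8.273.

8.273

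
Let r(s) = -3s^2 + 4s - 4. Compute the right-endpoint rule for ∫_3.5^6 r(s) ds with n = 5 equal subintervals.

Δs = (6 − 3.5)/5 = 0.5.
Right endpoints: 4, 4.5, 5, 5.5, 6.
r(4) = -36, r(4.5) = -46.75, r(5) = -59, r(5.5) = -72.75, r(6) = -88.
Sum = Δs · [r(4) + r(4.5) + r(5) + r(5.5) + r(6)].
Sum = -151.25.

-151.25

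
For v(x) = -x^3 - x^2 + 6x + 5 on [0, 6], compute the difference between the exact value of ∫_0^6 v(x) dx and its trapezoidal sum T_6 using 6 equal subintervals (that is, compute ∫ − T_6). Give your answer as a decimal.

Exact integral: ∫_0^6 v(x) dx = -258.
T_6 = -268.
Error = -258 − (-268) = 10.

10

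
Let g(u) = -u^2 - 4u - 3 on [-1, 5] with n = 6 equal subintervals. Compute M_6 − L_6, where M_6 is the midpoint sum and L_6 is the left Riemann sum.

-22.5

M_6 = -107.5.
L_6 = -85.
M_6 − L_6 = -22.5.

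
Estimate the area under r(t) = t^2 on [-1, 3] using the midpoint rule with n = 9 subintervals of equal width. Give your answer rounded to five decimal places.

9.26749

Δt = (3 − (-1))/9 = 4/9.
Midpoints: -7/9, -1/3, 1/9, 5/9, 1, 13/9, 17/9, 7/3, 25/9.
r(-7/9) = 49/81, r(-1/3) = 1/9, r(1/9) = 1/81, r(5/9) = 25/81, r(1) = 1, r(13/9) = 169/81, r(17/9) = 289/81, r(7/3) = 49/9, r(25/9) = 625/81.
Sum = Δt · [r(-7/9) + r(-1/3) + r(1/9) + ...].
Sum ≈ 9.26749.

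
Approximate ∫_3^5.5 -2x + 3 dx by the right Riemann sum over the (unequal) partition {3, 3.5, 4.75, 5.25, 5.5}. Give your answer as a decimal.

-15.875

Subinterval widths: 0.5, 1.25, 0.5, 0.25.
Right endpoints: 3.5, 4.75, 5.25, 5.5.
f(3.5) = -4, f(4.75) = -6.5, f(5.25) = -7.5, f(5.5) = -8.
Sum = Σ Δx_i · f(x_i).
Sum = -15.875.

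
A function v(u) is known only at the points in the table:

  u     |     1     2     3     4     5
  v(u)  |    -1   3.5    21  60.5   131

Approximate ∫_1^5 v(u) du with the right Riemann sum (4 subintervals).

Δu = 1.
Sum = 1·[3.5 + 21 + 60.5 + 131] = 216.

216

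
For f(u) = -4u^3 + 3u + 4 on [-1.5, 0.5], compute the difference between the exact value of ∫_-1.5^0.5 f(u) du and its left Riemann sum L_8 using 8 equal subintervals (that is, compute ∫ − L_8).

Exact integral: ∫_-1.5^0.5 f(u) du = 10.
L_8 = 11.125.
Error = 10 − 11.125 = -1.125.

-1.125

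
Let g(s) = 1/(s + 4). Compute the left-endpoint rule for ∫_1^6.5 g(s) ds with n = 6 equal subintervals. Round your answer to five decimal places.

Δs = (6.5 − 1)/6 = 11/12.
Left endpoints: 1, 23/12, 17/6, 3.75, 14/3, 67/12.
g(1) = 0.2, g(23/12) = 12/71, g(17/6) = 6/41, g(3.75) = 4/31, g(14/3) = 3/26, g(67/12) = 12/115.
Sum = Δs · [g(1) + g(23/12) + g(17/6) + ...].
Sum ≈ 0.79211.

0.79211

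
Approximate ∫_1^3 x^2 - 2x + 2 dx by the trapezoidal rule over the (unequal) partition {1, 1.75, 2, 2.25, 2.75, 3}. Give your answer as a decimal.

4.765625

Subinterval widths: 0.75, 0.25, 0.25, 0.5, 0.25.
f(1) = 1, f(1.75) = 1.5625, f(2) = 2, f(2.25) = 2.5625, f(2.75) = 4.0625, f(3) = 5.
On each subinterval the trapezoid contributes (Δx_i/2)·[f(x_{i-1}) + f(x_i)].
Sum = 4.765625.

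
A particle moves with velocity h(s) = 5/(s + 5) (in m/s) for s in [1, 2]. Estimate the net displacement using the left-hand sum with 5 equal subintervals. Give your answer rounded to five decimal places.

Δs = (2 − 1)/5 = 0.2.
Left endpoints: 1, 1.2, 1.4, 1.6, 1.8.
h(1) = 5/6, h(1.2) = 25/31, h(1.4) = 0.78125, h(1.6) = 25/33, h(1.8) = 25/34.
Sum = Δs · [h(1) + h(1.2) + h(1.4) + h(1.6) + h(1.8)].
Sum ≈ 0.78278.

0.78278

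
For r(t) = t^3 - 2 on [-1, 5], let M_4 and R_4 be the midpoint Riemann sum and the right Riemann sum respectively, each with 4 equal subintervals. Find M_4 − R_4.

M_4 = 137.25.
R_4 = 252.
M_4 − R_4 = -114.75.

-114.75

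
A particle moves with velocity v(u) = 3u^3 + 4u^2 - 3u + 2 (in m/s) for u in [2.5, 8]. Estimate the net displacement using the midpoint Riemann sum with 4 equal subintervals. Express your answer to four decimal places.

3584.5015

Δu = (8 − 2.5)/4 = 1.375.
Midpoints: 3.1875, 4.5625, 5.9375, 7.3125.
v(3.1875) = 533441/4096, v(4.5625) = 1460235/4096, v(5.9375) = 3084957/4096, v(7.3125) = 5599271/4096.
Sum = Δu · [v(3.1875) + v(4.5625) + v(5.9375) + v(7.3125)].
Sum ≈ 3584.5015.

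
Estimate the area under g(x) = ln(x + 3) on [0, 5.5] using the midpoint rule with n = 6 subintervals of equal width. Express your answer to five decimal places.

9.40222

Δx = (5.5 − 0)/6 = 11/12.
Midpoints: 11/24, 1.375, 55/24, 77/24, 4.125, 121/24.
g(11/24) ≈ 1.24079, g(1.375) ≈ 1.47591, g(55/24) ≈ 1.66613, g(77/24) ≈ 1.82589, g(4.125) ≈ 1.96361, g(121/24) ≈ 2.08464.
Sum = Δx · [g(11/24) + g(1.375) + g(55/24) + ...].
Sum ≈ 9.40222.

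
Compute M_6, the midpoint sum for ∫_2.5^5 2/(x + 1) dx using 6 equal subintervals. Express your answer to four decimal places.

1.0772

Δx = (5 − 2.5)/6 = 5/12.
Midpoints: 65/24, 3.125, 85/24, 95/24, 4.375, 115/24.
f(65/24) = 48/89, f(3.125) = 16/33, f(85/24) = 48/109, f(95/24) = 48/119, f(4.375) = 16/43, f(115/24) = 48/139.
Sum = Δx · [f(65/24) + f(3.125) + f(85/24) + ...].
Sum ≈ 1.0772.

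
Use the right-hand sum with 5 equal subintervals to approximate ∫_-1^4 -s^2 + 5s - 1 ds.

Δs = (4 − (-1))/5 = 1.
Right endpoints: 0, 1, 2, 3, 4.
f(0) = -1, f(1) = 3, f(2) = 5, f(3) = 5, f(4) = 3.
Sum = Δs · [f(0) + f(1) + f(2) + f(3) + f(4)].
Sum = 15.

15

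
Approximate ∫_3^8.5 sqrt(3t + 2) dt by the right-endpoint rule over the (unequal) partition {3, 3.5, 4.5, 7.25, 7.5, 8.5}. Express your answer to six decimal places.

Subinterval widths: 0.5, 1, 2.75, 0.25, 1.
Right endpoints: 3.5, 4.5, 7.25, 7.5, 8.5.
f(3.5) ≈ 3.535534, f(4.5) ≈ 3.937004, f(7.25) ≈ 4.873397, f(7.5) ≈ 4.949747, f(8.5) ≈ 5.244044.
Sum = Σ Δt_i · f(t_i).
Sum ≈ 25.588094.

25.588094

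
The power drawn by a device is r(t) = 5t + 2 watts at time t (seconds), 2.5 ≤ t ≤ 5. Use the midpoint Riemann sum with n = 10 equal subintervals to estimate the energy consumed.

Δt = (5 − 2.5)/10 = 0.25.
Midpoints: 2.625, 2.875, 3.125, 3.375, 3.625, 3.875, 4.125, 4.375, 4.625, 4.875.
r(2.625) = 15.125, r(2.875) = 16.375, r(3.125) = 17.625, r(3.375) = 18.875, r(3.625) = 20.125, r(3.875) = 21.375, r(4.125) = 22.625, r(4.375) = 23.875, r(4.625) = 25.125, r(4.875) = 26.375.
Sum = Δt · [r(2.625) + r(2.875) + r(3.125) + ...].
Sum = 51.875.

51.875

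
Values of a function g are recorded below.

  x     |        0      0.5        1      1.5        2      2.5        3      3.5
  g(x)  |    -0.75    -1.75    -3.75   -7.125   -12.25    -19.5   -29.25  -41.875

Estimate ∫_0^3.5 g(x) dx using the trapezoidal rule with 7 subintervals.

Δx = 0.5.
T_7 = (0.5/2)·[(-0.75) + 2·(-1.75) + 2·(-3.75) + 2·(-7.125) + 2·(-12.25) + 2·(-19.5) + 2·(-29.25) + (-41.875)] = -47.46875.

-47.46875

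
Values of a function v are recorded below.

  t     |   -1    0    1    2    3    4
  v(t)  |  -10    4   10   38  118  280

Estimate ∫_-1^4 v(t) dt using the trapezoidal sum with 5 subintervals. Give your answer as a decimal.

Δt = 1.
T_5 = (1/2)·[(-10) + 2·4 + 2·10 + 2·38 + 2·118 + 280] = 305.

305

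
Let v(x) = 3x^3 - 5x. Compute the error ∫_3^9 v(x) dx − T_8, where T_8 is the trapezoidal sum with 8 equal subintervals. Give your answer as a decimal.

Exact integral: ∫_3^9 v(x) dx = 4680.
T_8 = 4710.375.
Error = 4680 − 4710.375 = -30.375.

-30.375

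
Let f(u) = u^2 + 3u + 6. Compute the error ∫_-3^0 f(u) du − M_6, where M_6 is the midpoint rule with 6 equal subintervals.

Exact integral: ∫_-3^0 f(u) du = 13.5.
M_6 = 13.4375.
Error = 13.5 − 13.4375 = 0.0625.

0.0625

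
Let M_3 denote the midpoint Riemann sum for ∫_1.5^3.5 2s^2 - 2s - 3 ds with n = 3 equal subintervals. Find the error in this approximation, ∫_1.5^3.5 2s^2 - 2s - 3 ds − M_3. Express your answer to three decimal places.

Exact integral: ∫_1.5^3.5 f(s) ds ≈ 10.33333.
M_3 ≈ 10.18519.
Error ≈ 10.33333 − 10.18519 ≈ 0.148.

0.148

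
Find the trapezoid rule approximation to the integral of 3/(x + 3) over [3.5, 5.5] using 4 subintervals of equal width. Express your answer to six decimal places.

0.805406

Δx = (5.5 − 3.5)/4 = 0.5.
f(3.5) = 6/13, f(4) = 3/7, f(4.5) = 0.4, f(5) = 0.375, f(5.5) = 6/17.
T_4 = (Δx/2)·[f(x_0) + 2f(x_1) + 2f(x_2) + 2f(x_3) + f(x_4)].
Sum ≈ 0.805406.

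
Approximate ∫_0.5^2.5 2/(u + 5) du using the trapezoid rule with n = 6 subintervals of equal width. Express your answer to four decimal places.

Δu = (2.5 − 0.5)/6 = 1/3.
f(0.5) = 4/11, f(5/6) = 12/35, f(7/6) = 12/37, f(1.5) = 4/13, f(11/6) = 12/41, f(13/6) = 12/43, f(2.5) = 4/15.
T_6 = (Δu/2)·[f(u_0) + 2f(u_1) + ... + 2f(u_{5}) + f(u_6)].
Sum ≈ 0.6206.

0.6206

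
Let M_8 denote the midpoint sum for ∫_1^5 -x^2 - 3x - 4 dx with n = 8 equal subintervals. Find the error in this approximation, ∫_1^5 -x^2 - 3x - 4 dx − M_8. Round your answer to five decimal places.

-0.08333

Exact integral: ∫_1^5 f(x) dx ≈ -93.3333333.
M_8 = -93.25.
Error ≈ -93.3333333 − (-93.25) ≈ -0.08333.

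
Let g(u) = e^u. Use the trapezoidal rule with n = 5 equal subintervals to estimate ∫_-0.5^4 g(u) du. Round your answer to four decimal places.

57.5878

Δu = (4 − (-0.5))/5 = 0.9.
g(-0.5) ≈ 0.6065, g(0.4) ≈ 1.4918, g(1.3) ≈ 3.6693, g(2.2) ≈ 9.0250, g(3.1) ≈ 22.1980, g(4) ≈ 54.5982.
T_5 = (Δu/2)·[g(u_0) + 2g(u_1) + ... + 2g(u_{4}) + g(u_5)].
Sum ≈ 57.5878.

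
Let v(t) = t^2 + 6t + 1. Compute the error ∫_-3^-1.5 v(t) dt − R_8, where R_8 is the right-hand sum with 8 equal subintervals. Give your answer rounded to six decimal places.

Exact integral: ∫_-3^-1.5 v(t) dt = -10.875.
R_8 ≈ -10.65527344.
Error ≈ -10.875 − (-10.65527344) ≈ -0.219727.

-0.219727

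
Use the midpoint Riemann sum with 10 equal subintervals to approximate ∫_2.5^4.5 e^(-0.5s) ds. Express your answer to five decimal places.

Δs = (4.5 − 2.5)/10 = 0.2.
Midpoints: 2.6, 2.8, 3, 3.2, 3.4, 3.6, 3.8, 4, 4.2, 4.4.
f(2.6) ≈ 0.27253, f(2.8) ≈ 0.24660, f(3) ≈ 0.22313, f(3.2) ≈ 0.20190, f(3.4) ≈ 0.18268, f(3.6) ≈ 0.16530, f(3.8) ≈ 0.14957, f(4) ≈ 0.13534, f(4.2) ≈ 0.12246, f(4.4) ≈ 0.11080.
Sum = Δs · [f(2.6) + f(2.8) + f(3) + ...].
Sum ≈ 0.36206.

0.36206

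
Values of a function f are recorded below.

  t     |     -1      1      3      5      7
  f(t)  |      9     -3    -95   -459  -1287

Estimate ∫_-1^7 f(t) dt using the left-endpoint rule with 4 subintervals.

-1096

Δt = 2.
Sum = 2·[9 + (-3) + (-95) + (-459)] = -1096.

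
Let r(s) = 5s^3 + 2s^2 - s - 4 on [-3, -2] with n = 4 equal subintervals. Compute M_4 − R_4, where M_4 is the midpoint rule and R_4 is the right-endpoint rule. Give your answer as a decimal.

-9.9453125

M_4 = -69.8984375.
R_4 = -59.953125.
M_4 − R_4 = -9.9453125.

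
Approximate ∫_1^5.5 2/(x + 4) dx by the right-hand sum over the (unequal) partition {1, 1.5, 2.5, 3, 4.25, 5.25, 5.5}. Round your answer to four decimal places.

1.2042

Subinterval widths: 0.5, 1, 0.5, 1.25, 1, 0.25.
Right endpoints: 1.5, 2.5, 3, 4.25, 5.25, 5.5.
f(1.5) = 4/11, f(2.5) = 4/13, f(3) = 2/7, f(4.25) = 8/33, f(5.25) = 8/37, f(5.5) = 4/19.
Sum = Σ Δx_i · f(x_i).
Sum ≈ 1.2042.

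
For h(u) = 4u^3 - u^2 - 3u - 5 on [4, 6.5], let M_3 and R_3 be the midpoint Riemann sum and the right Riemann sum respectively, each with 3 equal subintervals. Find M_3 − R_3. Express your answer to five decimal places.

-363.88889

M_3 ≈ 1398.0092593.
R_3 ≈ 1761.8981481.
M_3 − R_3 ≈ -363.88889.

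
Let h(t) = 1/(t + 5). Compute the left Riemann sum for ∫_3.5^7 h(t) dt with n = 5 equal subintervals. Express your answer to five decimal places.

0.35713

Δt = (7 − 3.5)/5 = 0.7.
Left endpoints: 3.5, 4.2, 4.9, 5.6, 6.3.
h(3.5) = 2/17, h(4.2) = 5/46, h(4.9) = 10/99, h(5.6) = 5/53, h(6.3) = 10/113.
Sum = Δt · [h(3.5) + h(4.2) + h(4.9) + h(5.6) + h(6.3)].
Sum ≈ 0.35713.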